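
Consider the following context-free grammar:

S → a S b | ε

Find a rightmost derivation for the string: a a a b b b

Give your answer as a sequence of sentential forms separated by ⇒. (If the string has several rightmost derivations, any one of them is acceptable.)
Start with S.
Step 1: the rightmost non-terminal is S; apply S → a S b:  a S b
Step 2: the rightmost non-terminal is S; apply S → a S b:  a a S b b
Step 3: the rightmost non-terminal is S; apply S → a S b:  a a a S b b b
Step 4: the rightmost non-terminal is S; apply S → ε:  a a a b b b

Final answer: S ⇒ a S b ⇒ a a S b b ⇒ a a a S b b b ⇒ a a a b b b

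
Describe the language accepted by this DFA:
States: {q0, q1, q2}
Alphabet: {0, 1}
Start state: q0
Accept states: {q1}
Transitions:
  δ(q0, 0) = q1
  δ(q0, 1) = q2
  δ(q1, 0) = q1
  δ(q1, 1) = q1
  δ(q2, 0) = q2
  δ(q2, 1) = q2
Analyzing the DFA structure:
Start state: q0
Accept states: {q1}
Interpreting what each state remembers (checking against the transitions):
  q0: nothing has been read yet
  q1: the first symbol was 0
  q2: the first symbol was 1 (trap state)
  δ(q0, 0): in q0 (nothing has been read yet), after reading 0 we have: the first symbol was 0 → q1
  δ(q0, 1): in q0 (nothing has been read yet), after reading 1 we have: the first symbol was 1 (trap state) → q2
  δ(q1, 0): in q1 (the first symbol was 0), after reading 0 we have: the first symbol was 0 → q1
  δ(q1, 1): in q1 (the first symbol was 0), after reading 1 we have: the first symbol was 0 → q1
  δ(q2, 0): in q2 (the first symbol was 1 (trap state)), after reading 0 we have: the first symbol was 1 (trap state) → q2
  δ(q2, 1): in q2 (the first symbol was 1 (trap state)), after reading 1 we have: the first symbol was 1 (trap state) → q2
A string is accepted iff it ends in {q1}, i.e. the first symbol was 0.
Language: All binary strings starting with 0

Final answer: All binary strings starting with 0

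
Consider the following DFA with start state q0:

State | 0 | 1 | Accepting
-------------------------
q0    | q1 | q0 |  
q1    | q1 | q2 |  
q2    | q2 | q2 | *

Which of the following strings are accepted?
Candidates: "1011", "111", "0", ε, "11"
"1011": q0 → q0 → q1 → q2 → q2; q2 is accepting → accepted
"111": q0 → q0 → q0 → q0; q0 is not accepting → rejected
"0": q0 → q1; q1 is not accepting → rejected
ε: q0; q0 is not accepting → rejected
"11": q0 → q0 → q0; q0 is not accepting → rejected

Final answer: "1011"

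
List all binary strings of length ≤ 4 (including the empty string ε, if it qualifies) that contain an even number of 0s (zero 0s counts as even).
Checking every binary string of length 0 to 4:
  Length 0: accepted: ε | rejected: (none)
  Length 1: accepted: 1 | rejected: 0
  Length 2: accepted: 00, 11 | rejected: 01, 10
  Length 3: accepted: 001, 010, 100, 111 | rejected: 000, 011, 101, 110
  Length 4: accepted: 0000, 0011, 0101, 0110, 1001, 1010, 1100, 1111 | rejected: 0001, 0010, 0100, 0111, 1000, 1011, 1101, 1110
Total: 16 string(s).

Final answer: ε, 1, 00, 11, 001, 010, 100, 111, 0000, 0011, 0101, 0110, 1001, 1010, 1100, 1111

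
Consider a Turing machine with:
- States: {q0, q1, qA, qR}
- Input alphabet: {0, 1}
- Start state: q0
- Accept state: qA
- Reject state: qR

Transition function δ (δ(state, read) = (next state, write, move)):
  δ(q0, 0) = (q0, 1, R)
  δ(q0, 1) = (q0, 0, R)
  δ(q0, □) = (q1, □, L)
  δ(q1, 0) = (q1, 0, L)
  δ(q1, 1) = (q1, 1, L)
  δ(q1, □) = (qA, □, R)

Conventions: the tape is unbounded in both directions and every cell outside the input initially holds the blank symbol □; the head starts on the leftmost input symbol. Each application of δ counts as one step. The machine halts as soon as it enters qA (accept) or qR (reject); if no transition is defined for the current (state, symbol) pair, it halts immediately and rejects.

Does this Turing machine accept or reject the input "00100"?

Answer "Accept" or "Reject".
Step 0: [q0]00100 (head at position 0)
Step 1: δ(q0, 0) = (q0, 1, R)  ⊢  1[q0]0100 (head at position 1)
Step 2: δ(q0, 0) = (q0, 1, R)  ⊢  11[q0]100 (head at position 2)
Step 3: δ(q0, 1) = (q0, 0, R)  ⊢  110[q0]00 (head at position 3)
Step 4: δ(q0, 0) = (q0, 1, R)  ⊢  1101[q0]0 (head at position 4)
Step 5: δ(q0, 0) = (q0, 1, R)  ⊢  11011[q0]□ (head at position 5)
Step 6: δ(q0, □) = (q1, □, L)  ⊢  1101[q1]1□ (head at position 4)
Step 7: δ(q1, 1) = (q1, 1, L)  ⊢  110[q1]11□ (head at position 3)
Step 8: δ(q1, 1) = (q1, 1, L)  ⊢  11[q1]011□ (head at position 2)
Step 9: δ(q1, 0) = (q1, 0, L)  ⊢  1[q1]1011□ (head at position 1)
Step 10: δ(q1, 1) = (q1, 1, L)  ⊢  [q1]11011□ (head at position 0)
Step 11: δ(q1, 1) = (q1, 1, L)  ⊢  [q1]□11011□ (head at position -1)
Step 12: δ(q1, □) = (qA, □, R)  ⊢  □[qA]11011□ (head at position 0)
The machine is in qA, so it halts and accepts.

Final answer: Accept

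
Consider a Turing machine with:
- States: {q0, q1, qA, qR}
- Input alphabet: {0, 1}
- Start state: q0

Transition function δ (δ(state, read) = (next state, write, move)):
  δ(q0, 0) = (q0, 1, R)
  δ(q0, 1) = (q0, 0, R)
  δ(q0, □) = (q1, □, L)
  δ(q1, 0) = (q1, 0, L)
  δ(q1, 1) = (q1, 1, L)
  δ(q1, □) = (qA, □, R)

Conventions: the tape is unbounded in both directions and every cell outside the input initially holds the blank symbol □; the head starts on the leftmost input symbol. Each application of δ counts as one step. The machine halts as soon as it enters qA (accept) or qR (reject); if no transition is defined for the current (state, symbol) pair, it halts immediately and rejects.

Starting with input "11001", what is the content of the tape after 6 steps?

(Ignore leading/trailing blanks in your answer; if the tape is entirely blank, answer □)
Step 0: [q0]11001 (head at position 0)
Step 1: δ(q0, 1) = (q0, 0, R)  ⊢  0[q0]1001 (head at position 1)
Step 2: δ(q0, 1) = (q0, 0, R)  ⊢  00[q0]001 (head at position 2)
Step 3: δ(q0, 0) = (q0, 1, R)  ⊢  001[q0]01 (head at position 3)
Step 4: δ(q0, 0) = (q0, 1, R)  ⊢  0011[q0]1 (head at position 4)
Step 5: δ(q0, 1) = (q0, 0, R)  ⊢  00110[q0]□ (head at position 5)
Step 6: δ(q0, □) = (q1, □, L)  ⊢  0011[q1]0□ (head at position 4)
Tape after 6 steps (ignoring surrounding blanks): 00110

Final answer: Tape: 00110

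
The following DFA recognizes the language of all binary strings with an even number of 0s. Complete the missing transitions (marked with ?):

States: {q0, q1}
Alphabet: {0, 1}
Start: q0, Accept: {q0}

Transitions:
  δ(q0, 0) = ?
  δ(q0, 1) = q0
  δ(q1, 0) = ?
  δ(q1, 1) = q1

What each state remembers (consistent with the given transitions and accept states):
  q0: an even number of 0s has been read so far
  q1: an odd number of 0s has been read so far
Filling in the missing entries:
  δ(q0, 0): in q0 (an even number of 0s has been read so far), after reading 0 we have: an odd number of 0s has been read so far → q1
  δ(q1, 0): in q1 (an odd number of 0s has been read so far), after reading 0 we have: an even number of 0s has been read so far → q0

Final answer: δ(q0, 0) = q1; δ(q1, 0) = q0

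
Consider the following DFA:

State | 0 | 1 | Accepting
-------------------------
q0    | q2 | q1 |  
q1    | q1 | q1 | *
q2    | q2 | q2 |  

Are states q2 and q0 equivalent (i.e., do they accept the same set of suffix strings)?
Try the suffix "1".
From q2: q2 → q2 — not accepting.
From q0: q0 → q1 — accepting.
The two states disagree on this suffix, so they are not equivalent.

Final answer: No. Distinguishing string: "1" - accepted from q0 but not from q2.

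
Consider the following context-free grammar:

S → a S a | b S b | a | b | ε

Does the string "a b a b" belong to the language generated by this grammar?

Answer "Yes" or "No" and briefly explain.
Every production places the same symbol at both ends (or yields a single symbol / ε), so every derived string is a palindrome. a b a b reversed is b a b a ≠ a b a b, so it is not a palindrome and cannot be derived (already the first step fails: the string starts with a but ends with b, so neither S → a S a nor S → b S b fits).

Final answer: No - no valid derivation exists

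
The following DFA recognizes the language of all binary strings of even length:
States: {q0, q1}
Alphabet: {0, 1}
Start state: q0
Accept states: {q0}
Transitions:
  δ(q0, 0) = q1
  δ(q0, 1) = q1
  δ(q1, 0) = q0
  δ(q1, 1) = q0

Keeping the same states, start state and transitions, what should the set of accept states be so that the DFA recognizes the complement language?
The DFA is complete (every state has a transition on every symbol), so the complement
is recognized by the same DFA with accepting and non-accepting states swapped.
Original accept states: {q0}
Complement accept states = All states - Original accept states
= {q0, q1} - {q0}
= {q1}
Complement language: strings of ODD length

Final answer: {q1}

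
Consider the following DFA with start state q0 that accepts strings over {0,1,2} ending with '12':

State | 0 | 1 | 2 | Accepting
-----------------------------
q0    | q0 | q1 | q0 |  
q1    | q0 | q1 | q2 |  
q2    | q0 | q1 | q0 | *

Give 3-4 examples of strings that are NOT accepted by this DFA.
Any strings that end in a non-accepting state work; for example:
"011": q0 → q0 → q1 → q1; q1 is not accepting → rejected
"111": q0 → q1 → q1 → q1; q1 is not accepting → rejected
"1020": q0 → q1 → q0 → q0 → q0; q0 is not accepting → rejected
"1111": q0 → q1 → q1 → q1 → q1; q1 is not accepting → rejected

Final answer: "011", "111", "1020", "1111"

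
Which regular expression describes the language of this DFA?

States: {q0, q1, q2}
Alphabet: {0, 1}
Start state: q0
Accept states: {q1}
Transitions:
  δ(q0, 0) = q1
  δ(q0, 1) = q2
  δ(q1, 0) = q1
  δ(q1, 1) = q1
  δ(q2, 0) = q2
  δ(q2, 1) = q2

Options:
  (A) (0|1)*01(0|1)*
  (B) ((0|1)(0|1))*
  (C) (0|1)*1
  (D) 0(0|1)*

Testing sample strings against the DFA:
  '111' -> rejected
  '10010' -> rejected
  '00' -> accepted
  '11000' -> rejected
Checking each option for a counterexample:
  (A) (0|1)*01(0|1)*: '0' is accepted by the DFA but does not match the regex → eliminated
  (B) ((0|1)(0|1))*: ε is rejected by the DFA but matches the regex → eliminated
  (C) (0|1)*1: '0' is accepted by the DFA but does not match the regex → eliminated
  (D) 0(0|1)*: agrees with the DFA on all strings of length ≤ 4
Only (D) 0(0|1)* is consistent with the DFA.

Final answer: (D) 0(0|1)*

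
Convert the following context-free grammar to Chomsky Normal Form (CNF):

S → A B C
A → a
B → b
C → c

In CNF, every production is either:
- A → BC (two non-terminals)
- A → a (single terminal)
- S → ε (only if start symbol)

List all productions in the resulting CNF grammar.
The grammar has no ε-productions or unit productions to eliminate.
A → a is already in CNF (single terminal) – keep it.
B → b is already in CNF (single terminal) – keep it.
C → c is already in CNF (single terminal) – keep it.
S → A B C has 3 symbols on the right: break it into binary productions S → A X0, X0 → B C.
Resulting CNF grammar (5 productions): A → a; B → b; C → c; S → A X0; X0 → B C

Final answer: A → a; B → b; C → c; S → A X0; X0 → B C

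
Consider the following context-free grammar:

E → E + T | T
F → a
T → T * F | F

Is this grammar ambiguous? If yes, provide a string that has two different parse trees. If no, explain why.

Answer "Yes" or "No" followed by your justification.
This is the standard stratified expression grammar: '+' is introduced only by the left-recursive rule E → E + T and '*' only by the left-recursive rule T → T * F, with F → a. For any string, the last '+' must be the one produced at the root E (everything after it is a T containing no '+'), and likewise within each T the last '*' is produced at its root. This fixes the parse tree uniquely (left-associative, '*' binding tighter than '+'), so every string has exactly one parse tree.

Final answer: No - the grammar is unambiguous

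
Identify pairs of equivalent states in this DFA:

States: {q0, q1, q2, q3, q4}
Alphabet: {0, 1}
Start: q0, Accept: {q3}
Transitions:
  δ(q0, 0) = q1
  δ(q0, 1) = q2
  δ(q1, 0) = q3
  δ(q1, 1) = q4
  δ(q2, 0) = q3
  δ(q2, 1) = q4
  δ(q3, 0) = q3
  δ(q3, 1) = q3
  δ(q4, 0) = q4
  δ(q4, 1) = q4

Using the table-filling algorithm:
Round 0 – mark pairs where exactly one state is accepting: (q0,q3), (q1,q3), (q2,q3), (q3,q4)
Round 1 – newly marked: (q0,q1) [on 0: q1 vs q3, already marked]; (q0,q2) [on 0: q1 vs q3, already marked]; (q1,q4) [on 0: q3 vs q4, already marked]; (q2,q4) [on 0: q3 vs q4, already marked]
Round 2 – newly marked: (q0,q4) [on 0: q1 vs q4, already marked]
No further pairs can be marked.
(q1, q2) unmarked: δ(q1,0)=q3, δ(q2,0)=q3; δ(q1,1)=q4, δ(q2,1)=q4 → equivalent
Equivalent pairs: (q1, q2)

Final answer: Equivalent pairs: (q1, q2)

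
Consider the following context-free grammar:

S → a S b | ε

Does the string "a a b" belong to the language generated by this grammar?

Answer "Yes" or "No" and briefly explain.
Every derivation applies S → a S b some number n of times and then S → ε, producing a^n b^n with equally many a's and b's. The string a a b has two a's but only one b, so it cannot be derived.

Final answer: No - no valid derivation exists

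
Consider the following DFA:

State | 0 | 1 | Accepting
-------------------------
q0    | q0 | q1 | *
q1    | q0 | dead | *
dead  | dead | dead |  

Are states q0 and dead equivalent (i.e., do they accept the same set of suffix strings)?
Try the suffix ε (the empty string).
From q0: q0 — accepting.
From dead: dead — not accepting.
The two states disagree on this suffix, so they are not equivalent.

Final answer: No. Distinguishing string: ε (the empty string) - accepted from q0 but not from dead.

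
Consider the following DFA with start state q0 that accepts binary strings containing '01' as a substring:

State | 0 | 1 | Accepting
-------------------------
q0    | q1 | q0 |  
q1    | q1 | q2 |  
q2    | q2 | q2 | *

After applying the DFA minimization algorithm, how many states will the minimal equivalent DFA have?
All 3 states are reachable from q0, so none can be removed as unreachable.
Table-filling: first mark every (accepting, non-accepting) pair as distinguishable (accepting: {q2}; non-accepting: {q0, q1}).
Round 1: (q0, q1) on '1' go to q0 and q2, already distinguishable → mark.
Every pair of states is distinguishable, so the DFA is already minimal.
Equivalence classes: {q0}, {q1}, {q2} → 3 states.

Final answer: 3 states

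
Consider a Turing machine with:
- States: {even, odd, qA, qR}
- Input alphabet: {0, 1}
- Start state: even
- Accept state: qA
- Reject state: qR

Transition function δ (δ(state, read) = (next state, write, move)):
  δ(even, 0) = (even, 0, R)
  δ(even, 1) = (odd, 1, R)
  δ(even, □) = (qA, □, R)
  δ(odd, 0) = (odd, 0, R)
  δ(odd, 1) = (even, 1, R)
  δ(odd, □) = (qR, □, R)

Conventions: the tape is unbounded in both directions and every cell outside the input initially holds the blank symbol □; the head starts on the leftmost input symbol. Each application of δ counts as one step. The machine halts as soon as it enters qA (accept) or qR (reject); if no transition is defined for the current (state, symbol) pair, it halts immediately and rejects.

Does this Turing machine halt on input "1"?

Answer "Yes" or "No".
Step 0: [even]1 (head at position 0)
Step 1: δ(even, 1) = (odd, 1, R)  ⊢  1[odd]□ (head at position 1)
Step 2: δ(odd, □) = (qR, □, R)  ⊢  1□[qR]□ (head at position 2)
The machine is in qR, so it halts and rejects.
It halts after 2 steps.

Final answer: Yes - halts after 2 steps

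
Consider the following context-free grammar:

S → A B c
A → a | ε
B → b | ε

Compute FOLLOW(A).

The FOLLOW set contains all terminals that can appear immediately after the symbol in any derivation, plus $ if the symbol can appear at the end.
A occurs in S → A B c followed by B c. Add FIRST(B) minus ε = {b}; B is nullable (B → ε), so what follows B can also follow A: the terminal c. FOLLOW(A) = {b, c}.

Final answer: {b, c}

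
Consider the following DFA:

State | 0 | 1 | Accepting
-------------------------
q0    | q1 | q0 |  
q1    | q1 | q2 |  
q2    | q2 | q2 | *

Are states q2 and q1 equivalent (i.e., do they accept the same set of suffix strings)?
Try the suffix ε (the empty string).
From q2: q2 — accepting.
From q1: q1 — not accepting.
The two states disagree on this suffix, so they are not equivalent.

Final answer: No. Distinguishing string: ε (the empty string) - accepted from q2 but not from q1.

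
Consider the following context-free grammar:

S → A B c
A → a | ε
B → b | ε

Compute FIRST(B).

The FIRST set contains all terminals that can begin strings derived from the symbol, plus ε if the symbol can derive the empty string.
B → b contributes b; B → ε makes B nullable, contributing ε. FIRST(B) = {b, ε}.

Final answer: {b, ε}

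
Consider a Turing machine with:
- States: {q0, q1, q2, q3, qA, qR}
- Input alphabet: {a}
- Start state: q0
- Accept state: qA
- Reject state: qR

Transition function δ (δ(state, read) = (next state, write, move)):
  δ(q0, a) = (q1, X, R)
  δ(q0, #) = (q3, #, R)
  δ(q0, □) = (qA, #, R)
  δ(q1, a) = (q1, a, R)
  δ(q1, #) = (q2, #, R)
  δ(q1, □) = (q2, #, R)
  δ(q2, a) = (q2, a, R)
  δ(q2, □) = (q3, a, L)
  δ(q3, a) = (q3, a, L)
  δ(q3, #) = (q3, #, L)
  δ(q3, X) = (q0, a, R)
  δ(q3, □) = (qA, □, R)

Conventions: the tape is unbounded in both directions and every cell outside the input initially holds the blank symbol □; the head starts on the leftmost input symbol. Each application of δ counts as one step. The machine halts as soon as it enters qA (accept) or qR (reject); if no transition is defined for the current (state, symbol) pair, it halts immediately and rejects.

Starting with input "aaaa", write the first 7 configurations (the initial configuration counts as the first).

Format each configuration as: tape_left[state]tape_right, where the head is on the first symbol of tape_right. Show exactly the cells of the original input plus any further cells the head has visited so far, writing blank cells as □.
Step 0: [q0]aaaa (head at position 0)
Step 1: δ(q0, a) = (q1, X, R)  ⊢  X[q1]aaa (head at position 1)
Step 2: δ(q1, a) = (q1, a, R)  ⊢  Xa[q1]aa (head at position 2)
Step 3: δ(q1, a) = (q1, a, R)  ⊢  Xaa[q1]a (head at position 3)
Step 4: δ(q1, a) = (q1, a, R)  ⊢  Xaaa[q1]□ (head at position 4)
Step 5: δ(q1, □) = (q2, #, R)  ⊢  Xaaa#[q2]□ (head at position 5)
Step 6: δ(q2, □) = (q3, a, L)  ⊢  Xaaa[q3]#a (head at position 4)

Final answer: [q0]aaaa ⊢ X[q1]aaa ⊢ Xa[q1]aa ⊢ Xaa[q1]a ⊢ Xaaa[q1]□ ⊢ Xaaa#[q2]□ ⊢ Xaaa[q3]#a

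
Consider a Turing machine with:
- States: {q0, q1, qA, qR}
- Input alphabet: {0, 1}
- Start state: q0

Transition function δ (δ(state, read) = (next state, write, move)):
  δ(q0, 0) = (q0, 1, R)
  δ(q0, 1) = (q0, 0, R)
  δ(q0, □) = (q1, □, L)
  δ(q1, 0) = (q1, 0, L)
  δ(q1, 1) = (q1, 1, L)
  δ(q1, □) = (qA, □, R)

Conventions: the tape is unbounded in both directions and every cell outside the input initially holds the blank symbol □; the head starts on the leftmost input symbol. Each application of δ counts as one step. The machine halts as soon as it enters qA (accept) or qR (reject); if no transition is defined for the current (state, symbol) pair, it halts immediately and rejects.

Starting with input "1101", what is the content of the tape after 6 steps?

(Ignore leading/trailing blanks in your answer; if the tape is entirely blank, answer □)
Step 0: [q0]1101 (head at position 0)
Step 1: δ(q0, 1) = (q0, 0, R)  ⊢  0[q0]101 (head at position 1)
Step 2: δ(q0, 1) = (q0, 0, R)  ⊢  00[q0]01 (head at position 2)
Step 3: δ(q0, 0) = (q0, 1, R)  ⊢  001[q0]1 (head at position 3)
Step 4: δ(q0, 1) = (q0, 0, R)  ⊢  0010[q0]□ (head at position 4)
Step 5: δ(q0, □) = (q1, □, L)  ⊢  001[q1]0□ (head at position 3)
Step 6: δ(q1, 0) = (q1, 0, L)  ⊢  00[q1]10□ (head at position 2)
Tape after 6 steps (ignoring surrounding blanks): 0010

Final answer: Tape: 0010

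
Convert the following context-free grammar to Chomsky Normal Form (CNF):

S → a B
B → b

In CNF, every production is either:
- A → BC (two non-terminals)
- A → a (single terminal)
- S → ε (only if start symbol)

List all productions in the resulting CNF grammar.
The grammar has no ε-productions or unit productions to eliminate.
S → a B has terminal a in a right-hand side of length ≥ 2: introduce T_a → a and use T_a in place of a.
B → b is already in CNF (single terminal) – keep it.
S → a B becomes S → T_a B.
Resulting CNF grammar (3 productions): T_a → a; B → b; S → T_a B

Final answer: T_a → a; B → b; S → T_a B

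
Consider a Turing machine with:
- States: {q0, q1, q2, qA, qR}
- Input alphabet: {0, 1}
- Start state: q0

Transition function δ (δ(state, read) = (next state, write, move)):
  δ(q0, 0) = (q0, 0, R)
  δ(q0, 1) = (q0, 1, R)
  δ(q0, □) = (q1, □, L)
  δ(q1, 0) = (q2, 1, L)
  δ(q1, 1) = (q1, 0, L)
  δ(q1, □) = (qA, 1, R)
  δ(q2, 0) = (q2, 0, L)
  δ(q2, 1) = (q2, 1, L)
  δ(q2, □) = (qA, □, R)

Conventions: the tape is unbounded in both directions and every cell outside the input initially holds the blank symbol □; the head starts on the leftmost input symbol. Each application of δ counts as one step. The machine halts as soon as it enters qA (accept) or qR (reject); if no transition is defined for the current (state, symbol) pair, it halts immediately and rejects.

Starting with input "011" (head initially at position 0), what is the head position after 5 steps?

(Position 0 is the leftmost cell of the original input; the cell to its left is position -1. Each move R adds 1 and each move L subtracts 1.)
Step 0: [q0]011 (head at position 0)
Step 1: δ(q0, 0) = (q0, 0, R)  ⊢  0[q0]11 (head at position 1)
Step 2: δ(q0, 1) = (q0, 1, R)  ⊢  01[q0]1 (head at position 2)
Step 3: δ(q0, 1) = (q0, 1, R)  ⊢  011[q0]□ (head at position 3)
Step 4: δ(q0, □) = (q1, □, L)  ⊢  01[q1]1□ (head at position 2)
Step 5: δ(q1, 1) = (q1, 0, L)  ⊢  0[q1]10□ (head at position 1)
Head position after 5 steps: 1

Final answer: Position 1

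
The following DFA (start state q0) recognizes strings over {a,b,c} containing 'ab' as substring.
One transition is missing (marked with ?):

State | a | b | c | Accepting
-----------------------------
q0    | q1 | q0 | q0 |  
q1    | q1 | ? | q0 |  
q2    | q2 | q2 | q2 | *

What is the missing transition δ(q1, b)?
q2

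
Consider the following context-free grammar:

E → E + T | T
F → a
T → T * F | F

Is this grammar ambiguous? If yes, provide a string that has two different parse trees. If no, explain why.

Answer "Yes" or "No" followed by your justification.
This is the standard stratified expression grammar: '+' is introduced only by the left-recursive rule E → E + T and '*' only by the left-recursive rule T → T * F, with F → a. For any string, the last '+' must be the one produced at the root E (everything after it is a T containing no '+'), and likewise within each T the last '*' is produced at its root. This fixes the parse tree uniquely (left-associative, '*' binding tighter than '+'), so every string has exactly one parse tree.

Final answer: No - the grammar is unambiguous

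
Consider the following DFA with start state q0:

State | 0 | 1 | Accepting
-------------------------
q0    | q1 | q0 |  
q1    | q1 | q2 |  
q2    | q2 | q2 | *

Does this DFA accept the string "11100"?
Start in q0.
Read '1': q0 → q0
Read '1': q0 → q0
Read '1': q0 → q0
Read '0': q0 → q1
Read '0': q1 → q1
Final state q1 is not accepting, so the string is rejected.

Final answer: No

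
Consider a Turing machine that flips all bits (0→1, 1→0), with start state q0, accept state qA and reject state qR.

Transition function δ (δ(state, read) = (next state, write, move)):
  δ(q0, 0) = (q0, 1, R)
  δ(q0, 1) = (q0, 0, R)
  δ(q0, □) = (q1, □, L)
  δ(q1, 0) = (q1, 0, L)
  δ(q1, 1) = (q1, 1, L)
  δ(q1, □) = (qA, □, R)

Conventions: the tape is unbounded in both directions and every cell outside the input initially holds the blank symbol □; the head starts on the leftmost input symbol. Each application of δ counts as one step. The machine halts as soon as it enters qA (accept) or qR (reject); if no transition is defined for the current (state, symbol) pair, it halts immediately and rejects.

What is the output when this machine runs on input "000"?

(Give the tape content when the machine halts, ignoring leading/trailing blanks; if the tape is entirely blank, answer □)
Step 0: [q0]000 (head at position 0)
Step 1: δ(q0, 0) = (q0, 1, R)  ⊢  1[q0]00 (head at position 1)
Step 2: δ(q0, 0) = (q0, 1, R)  ⊢  11[q0]0 (head at position 2)
Step 3: δ(q0, 0) = (q0, 1, R)  ⊢  111[q0]□ (head at position 3)
Step 4: δ(q0, □) = (q1, □, L)  ⊢  11[q1]1□ (head at position 2)
Step 5: δ(q1, 1) = (q1, 1, L)  ⊢  1[q1]11□ (head at position 1)
Step 6: δ(q1, 1) = (q1, 1, L)  ⊢  [q1]111□ (head at position 0)
Step 7: δ(q1, 1) = (q1, 1, L)  ⊢  [q1]□111□ (head at position -1)
Step 8: δ(q1, □) = (qA, □, R)  ⊢  □[qA]111□ (head at position 0)
The machine is in qA, so it halts and accepts.
Tape content when halted (ignoring surrounding blanks): 111

Final answer: Output: 111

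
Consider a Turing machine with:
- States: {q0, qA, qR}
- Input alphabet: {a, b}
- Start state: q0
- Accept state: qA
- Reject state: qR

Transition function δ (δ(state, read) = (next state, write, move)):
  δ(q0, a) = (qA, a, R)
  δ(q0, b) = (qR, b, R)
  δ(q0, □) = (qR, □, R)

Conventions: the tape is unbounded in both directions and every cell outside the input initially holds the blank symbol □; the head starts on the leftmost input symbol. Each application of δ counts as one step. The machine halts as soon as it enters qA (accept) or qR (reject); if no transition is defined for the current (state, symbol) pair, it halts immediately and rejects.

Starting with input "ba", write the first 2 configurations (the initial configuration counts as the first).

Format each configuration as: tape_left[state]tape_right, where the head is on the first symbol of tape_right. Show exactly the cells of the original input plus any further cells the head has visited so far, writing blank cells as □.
Step 0: [q0]ba (head at position 0)
Step 1: δ(q0, b) = (qR, b, R)  ⊢  b[qR]a (head at position 1)

Final answer: [q0]ba ⊢ b[qR]a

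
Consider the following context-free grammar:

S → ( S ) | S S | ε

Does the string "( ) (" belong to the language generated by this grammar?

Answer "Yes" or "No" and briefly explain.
Each production adds parentheses only in matched pairs (S → ( S )) or none at all, so every derived string has equally many '(' and ')'. The string ( ) ( has two '(' and one ')', so it cannot be derived.

Final answer: No - no valid derivation exists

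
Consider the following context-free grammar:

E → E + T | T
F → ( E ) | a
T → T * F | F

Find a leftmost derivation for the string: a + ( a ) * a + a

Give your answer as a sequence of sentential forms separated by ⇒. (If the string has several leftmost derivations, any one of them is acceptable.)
Start with E.
Step 1: the leftmost non-terminal is E; apply E → E + T:  E + T
Step 2: the leftmost non-terminal is E; apply E → E + T:  E + T + T
Step 3: the leftmost non-terminal is E; apply E → T:  T + T + T
Step 4: the leftmost non-terminal is T; apply T → F:  F + T + T
Step 5: the leftmost non-terminal is F; apply F → a:  a + T + T
Step 6: the leftmost non-terminal is T; apply T → T * F:  a + T * F + T
Step 7: the leftmost non-terminal is T; apply T → F:  a + F * F + T
Step 8: the leftmost non-terminal is F; apply F → ( E ):  a + ( E ) * F + T
Step 9: the leftmost non-terminal is E; apply E → T:  a + ( T ) * F + T
Step 10: the leftmost non-terminal is T; apply T → F:  a + ( F ) * F + T
Step 11: the leftmost non-terminal is F; apply F → a:  a + ( a ) * F + T
Step 12: the leftmost non-terminal is F; apply F → a:  a + ( a ) * a + T
Step 13: the leftmost non-terminal is T; apply T → F:  a + ( a ) * a + F
Step 14: the leftmost non-terminal is F; apply F → a:  a + ( a ) * a + a

Final answer: E ⇒ E + T ⇒ E + T + T ⇒ T + T + T ⇒ F + T + T ⇒ a + T + T ⇒ a + T * F + T ⇒ a + F * F + T ⇒ a + ( E ) * F + T ⇒ a + ( T ) * F + T ⇒ a + ( F ) * F + T ⇒ a + ( a ) * F + T ⇒ a + ( a ) * a + T ⇒ a + ( a ) * a + F ⇒ a + ( a ) * a + a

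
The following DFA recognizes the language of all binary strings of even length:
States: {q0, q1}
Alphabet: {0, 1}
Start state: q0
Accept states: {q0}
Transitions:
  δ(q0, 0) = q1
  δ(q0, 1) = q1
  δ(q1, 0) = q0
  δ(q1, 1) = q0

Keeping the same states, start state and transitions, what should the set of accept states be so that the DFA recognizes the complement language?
The DFA is complete (every state has a transition on every symbol), so the complement
is recognized by the same DFA with accepting and non-accepting states swapped.
Original accept states: {q0}
Complement accept states = All states - Original accept states
= {q0, q1} - {q0}
= {q1}
Complement language: strings of ODD length

Final answer: {q1}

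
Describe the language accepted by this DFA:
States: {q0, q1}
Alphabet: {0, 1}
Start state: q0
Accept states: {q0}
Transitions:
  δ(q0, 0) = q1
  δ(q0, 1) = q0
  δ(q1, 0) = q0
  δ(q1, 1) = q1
Analyzing the DFA structure:
Start state: q0
Accept states: {q0}
Interpreting what each state remembers (checking against the transitions):
  q0: an even number of 0s has been read so far
  q1: an odd number of 0s has been read so far
  δ(q0, 0): in q0 (an even number of 0s has been read so far), after reading 0 we have: an odd number of 0s has been read so far → q1
  δ(q0, 1): in q0 (an even number of 0s has been read so far), after reading 1 we have: an even number of 0s has been read so far → q0
  δ(q1, 0): in q1 (an odd number of 0s has been read so far), after reading 0 we have: an even number of 0s has been read so far → q0
  δ(q1, 1): in q1 (an odd number of 0s has been read so far), after reading 1 we have: an odd number of 0s has been read so far → q1
A string is accepted iff it ends in {q0}, i.e. an even number of 0s has been read so far.
Language: All binary strings with an even number of 0s

Final answer: All binary strings with an even number of 0s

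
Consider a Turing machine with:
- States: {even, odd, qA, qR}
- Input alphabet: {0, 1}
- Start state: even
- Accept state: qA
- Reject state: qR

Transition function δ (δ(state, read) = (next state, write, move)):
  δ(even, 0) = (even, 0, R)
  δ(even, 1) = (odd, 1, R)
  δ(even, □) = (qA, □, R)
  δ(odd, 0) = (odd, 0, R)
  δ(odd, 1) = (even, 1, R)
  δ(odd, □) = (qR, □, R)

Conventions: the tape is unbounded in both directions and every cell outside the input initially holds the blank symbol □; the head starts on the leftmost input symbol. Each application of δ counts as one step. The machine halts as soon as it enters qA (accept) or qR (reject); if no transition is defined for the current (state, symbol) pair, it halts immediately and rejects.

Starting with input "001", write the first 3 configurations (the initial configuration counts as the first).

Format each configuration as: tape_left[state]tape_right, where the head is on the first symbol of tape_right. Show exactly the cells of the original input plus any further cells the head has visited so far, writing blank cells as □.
Step 0: [even]001 (head at position 0)
Step 1: δ(even, 0) = (even, 0, R)  ⊢  0[even]01 (head at position 1)
Step 2: δ(even, 0) = (even, 0, R)  ⊢  00[even]1 (head at position 2)

Final answer: [even]001 ⊢ 0[even]01 ⊢ 00[even]1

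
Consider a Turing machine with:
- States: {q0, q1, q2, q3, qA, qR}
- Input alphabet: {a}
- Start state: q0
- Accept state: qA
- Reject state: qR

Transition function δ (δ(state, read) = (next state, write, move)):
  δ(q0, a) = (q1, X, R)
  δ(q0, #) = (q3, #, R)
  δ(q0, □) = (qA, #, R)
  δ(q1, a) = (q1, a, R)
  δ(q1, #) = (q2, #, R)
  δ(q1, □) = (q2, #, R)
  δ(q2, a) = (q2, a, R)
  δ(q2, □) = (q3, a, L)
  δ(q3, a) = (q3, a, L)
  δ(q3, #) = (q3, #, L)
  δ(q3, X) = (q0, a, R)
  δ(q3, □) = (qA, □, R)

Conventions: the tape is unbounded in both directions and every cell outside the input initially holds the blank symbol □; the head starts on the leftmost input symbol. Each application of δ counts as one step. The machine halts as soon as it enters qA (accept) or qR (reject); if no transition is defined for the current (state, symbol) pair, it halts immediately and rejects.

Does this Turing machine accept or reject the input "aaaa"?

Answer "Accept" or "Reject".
Trace (configuration after each step, as tape_left[state]tape_right with head position):
Step 0: [q0]aaaa (head at position 0)
Step 1: X[q1]aaa (head 1)
Step 2: Xa[q1]aa (head 2)
Step 3: Xaa[q1]a (head 3)
Step 4: Xaaa[q1]□ (head 4)
Step 5: Xaaa#[q2]□ (head 5)
Step 6: Xaaa[q3]#a (head 4)
Step 7: Xaa[q3]a#a (head 3)
Step 8: Xa[q3]aa#a (head 2)
Step 9: X[q3]aaa#a (head 1)
Step 10: [q3]Xaaa#a (head 0)
Step 11: a[q0]aaa#a (head 1)
Step 12: aX[q1]aa#a (head 2)
Step 13: aXa[q1]a#a (head 3)
Step 14: aXaa[q1]#a (head 4)
Step 15: aXaa#[q2]a (head 5)
Step 16: aXaa#a[q2]□ (head 6)
Step 17: aXaa#[q3]aa (head 5)
Step 18: aXaa[q3]#aa (head 4)
Step 19: aXa[q3]a#aa (head 3)
Step 20: aX[q3]aa#aa (head 2)
Step 21: a[q3]Xaa#aa (head 1)
Step 22: aa[q0]aa#aa (head 2)
Step 23: aaX[q1]a#aa (head 3)
Step 24: aaXa[q1]#aa (head 4)
Step 25: aaXa#[q2]aa (head 5)
Step 26: aaXa#a[q2]a (head 6)
Step 27: aaXa#aa[q2]□ (head 7)
Step 28: aaXa#a[q3]aa (head 6)
Step 29: aaXa#[q3]aaa (head 5)
Step 30: aaXa[q3]#aaa (head 4)
Step 31: aaX[q3]a#aaa (head 3)
Step 32: aa[q3]Xa#aaa (head 2)
Step 33: aaa[q0]a#aaa (head 3)
Step 34: aaaX[q1]#aaa (head 4)
Step 35: aaaX#[q2]aaa (head 5)
Step 36: aaaX#a[q2]aa (head 6)
Step 37: aaaX#aa[q2]a (head 7)
Step 38: aaaX#aaa[q2]□ (head 8)
Step 39: aaaX#aa[q3]aa (head 7)
Step 40: aaaX#a[q3]aaa (head 6)
Step 41: aaaX#[q3]aaaa (head 5)
Step 42: aaaX[q3]#aaaa (head 4)
Step 43: aaa[q3]X#aaaa (head 3)
Step 44: aaaa[q0]#aaaa (head 4)
Step 45: aaaa#[q3]aaaa (head 5)
Step 46: aaaa[q3]#aaaa (head 4)
Step 47: aaa[q3]a#aaaa (head 3)
Step 48: aa[q3]aa#aaaa (head 2)
Step 49: a[q3]aaa#aaaa (head 1)
Step 50: [q3]aaaa#aaaa (head 0)
Step 51: [q3]□aaaa#aaaa (head -1)
Step 52: □[qA]aaaa#aaaa (head 0)
The machine is in qA, so it halts and accepts.

Final answer: Accept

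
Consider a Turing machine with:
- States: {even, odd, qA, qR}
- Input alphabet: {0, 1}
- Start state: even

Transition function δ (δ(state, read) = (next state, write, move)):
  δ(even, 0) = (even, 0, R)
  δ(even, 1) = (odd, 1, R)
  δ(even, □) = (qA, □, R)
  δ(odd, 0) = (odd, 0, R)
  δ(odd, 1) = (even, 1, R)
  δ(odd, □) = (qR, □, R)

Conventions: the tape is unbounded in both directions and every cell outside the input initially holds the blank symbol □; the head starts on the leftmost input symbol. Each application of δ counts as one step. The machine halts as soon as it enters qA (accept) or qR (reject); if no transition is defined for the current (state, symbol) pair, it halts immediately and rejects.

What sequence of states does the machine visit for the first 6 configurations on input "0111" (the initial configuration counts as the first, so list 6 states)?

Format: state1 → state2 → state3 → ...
Step 0: [even]0111 (head at position 0)
Step 1: δ(even, 0) = (even, 0, R)  ⊢  0[even]111 (head at position 1)
Step 2: δ(even, 1) = (odd, 1, R)  ⊢  01[odd]11 (head at position 2)
Step 3: δ(odd, 1) = (even, 1, R)  ⊢  011[even]1 (head at position 3)
Step 4: δ(even, 1) = (odd, 1, R)  ⊢  0111[odd]□ (head at position 4)
Step 5: δ(odd, □) = (qR, □, R)  ⊢  0111□[qR]□ (head at position 5)
Reading off the states of these 6 configurations: even → even → odd → even → odd → qR

Final answer: even → even → odd → even → odd → qR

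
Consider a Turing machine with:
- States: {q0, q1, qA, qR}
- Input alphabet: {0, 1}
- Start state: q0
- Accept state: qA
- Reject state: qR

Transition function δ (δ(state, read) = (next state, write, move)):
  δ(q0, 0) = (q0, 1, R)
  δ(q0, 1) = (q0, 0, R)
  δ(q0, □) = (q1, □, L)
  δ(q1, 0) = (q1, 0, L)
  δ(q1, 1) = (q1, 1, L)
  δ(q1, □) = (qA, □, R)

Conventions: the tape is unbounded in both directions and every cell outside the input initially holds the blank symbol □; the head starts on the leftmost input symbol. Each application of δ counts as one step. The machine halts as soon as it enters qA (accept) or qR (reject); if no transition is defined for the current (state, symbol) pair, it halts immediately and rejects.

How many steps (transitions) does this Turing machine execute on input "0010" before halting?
Step 0: [q0]0010 (head at position 0)
Step 1: δ(q0, 0) = (q0, 1, R)  ⊢  1[q0]010 (head at position 1)
Step 2: δ(q0, 0) = (q0, 1, R)  ⊢  11[q0]10 (head at position 2)
Step 3: δ(q0, 1) = (q0, 0, R)  ⊢  110[q0]0 (head at position 3)
Step 4: δ(q0, 0) = (q0, 1, R)  ⊢  1101[q0]□ (head at position 4)
Step 5: δ(q0, □) = (q1, □, L)  ⊢  110[q1]1□ (head at position 3)
Step 6: δ(q1, 1) = (q1, 1, L)  ⊢  11[q1]01□ (head at position 2)
Step 7: δ(q1, 0) = (q1, 0, L)  ⊢  1[q1]101□ (head at position 1)
Step 8: δ(q1, 1) = (q1, 1, L)  ⊢  [q1]1101□ (head at position 0)
Step 9: δ(q1, 1) = (q1, 1, L)  ⊢  [q1]□1101□ (head at position -1)
Step 10: δ(q1, □) = (qA, □, R)  ⊢  □[qA]1101□ (head at position 0)
The machine is in qA, so it halts and accepts.
Number of transitions executed: 10.

Final answer: 10 steps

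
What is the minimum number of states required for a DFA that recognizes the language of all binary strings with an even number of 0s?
Language: binary strings with an even number of 0s
Lower bound (Myhill–Nerode): the prefixes ε, 0 are pairwise distinguishable:
  ε vs 0: suffix ε distinguishes them (ε has zero 0s (accepted), 0 has one 0 (rejected))
So any DFA needs at least 2 states.
Upper bound: a DFA with 2 states exists (one state per class above).
Minimum states: 2

Final answer: 2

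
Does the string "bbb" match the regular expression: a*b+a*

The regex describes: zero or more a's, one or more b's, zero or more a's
Yes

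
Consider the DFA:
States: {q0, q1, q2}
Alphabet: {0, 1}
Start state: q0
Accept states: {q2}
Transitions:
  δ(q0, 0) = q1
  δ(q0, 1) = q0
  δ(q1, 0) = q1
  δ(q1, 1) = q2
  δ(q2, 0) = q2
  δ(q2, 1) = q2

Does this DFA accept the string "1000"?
Processing string "1000":
  q0 --1--> q0
  q0 --0--> q1
  q1 --0--> q1
  q1 --0--> q1
Final state: q1
Accept states: {q2}
q1 is not an accept state, so the string is rejected.

Final answer: No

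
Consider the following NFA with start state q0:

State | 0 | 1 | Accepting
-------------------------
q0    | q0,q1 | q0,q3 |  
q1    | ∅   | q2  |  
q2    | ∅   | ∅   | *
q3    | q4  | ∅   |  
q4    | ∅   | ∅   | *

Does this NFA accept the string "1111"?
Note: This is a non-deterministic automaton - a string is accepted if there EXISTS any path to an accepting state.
Track the set of states the NFA could be in: start {q0}
Read '1': {q0} → {q0, q3}
Read '1': {q0, q3} → {q0, q3}
Read '1': {q0, q3} → {q0, q3}
Read '1': {q0, q3} → {q0, q3}
Final set {q0, q3} contains no accepting state → rejected.

Final answer: No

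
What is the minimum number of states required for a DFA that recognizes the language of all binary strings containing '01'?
Language: binary strings containing '01'
Lower bound (Myhill–Nerode): the prefixes ε, 0, 01 are pairwise distinguishable:
  ε vs 01: suffix ε distinguishes them (ε is rejected, 01 is accepted)
  0 vs 01: suffix ε distinguishes them (0 is rejected, 01 is accepted)
  ε vs 0: suffix 1 distinguishes them (ε·1 = 1 is rejected, 0·1 = 01 is accepted)
So any DFA needs at least 3 states.
Upper bound: a DFA with 3 states exists (one state per class above: 'no progress', 'last symbol 0', and 'seen 01' (accepting sink)).
Minimum states: 3

Final answer: 3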